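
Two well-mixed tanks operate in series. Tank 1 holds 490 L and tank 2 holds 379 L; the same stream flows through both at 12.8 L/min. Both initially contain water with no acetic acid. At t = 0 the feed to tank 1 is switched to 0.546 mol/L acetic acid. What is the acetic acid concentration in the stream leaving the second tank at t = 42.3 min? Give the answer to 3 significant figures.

Each tank obeys Vᵢ dCᵢ/dt = Q(Cᵢ₋₁ − Cᵢ), so τᵢ = Vᵢ/Q.
τ₁ = 490/12.8 = 38.281 min; τ₂ = 379/12.8 = 29.609 min.
Tank 1: C₁ = C_in(1 − e^(−t/τ₁)). Tank 2 (τ₁ ≠ τ₂): C₂ = C_in[1 − (τ₁ e^(−t/τ₁) − τ₂ e^(−t/τ₂))/(τ₁ − τ₂)].
At t = 42.3: e^(−t/τ₁) = 0.33122, e^(−t/τ₂) = 0.23964.
C₂ = 0.546·[1 − (38.281·0.33122 − 29.609·0.23964)/(8.6719)] = 0.546·0.35611 = 0.19444 mol/L.

0.194 mol/L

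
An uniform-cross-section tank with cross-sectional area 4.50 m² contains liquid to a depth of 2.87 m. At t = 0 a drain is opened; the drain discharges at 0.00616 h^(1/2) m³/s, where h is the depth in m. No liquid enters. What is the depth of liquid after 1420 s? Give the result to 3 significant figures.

0.522 m

A dh/dt = −Q_out = −0.00616 √h.
∫ h^(−1/2) dh = −(0.00616/A) ∫ dt, giving 2√h = 2√h₀ − (0.00616/A) t.
√h = √2.87 − 0.00616·1420/(2·4.50) = 1.6941 − 0.97191 = 0.72220.
h = 0.72220² = 0.52157 m.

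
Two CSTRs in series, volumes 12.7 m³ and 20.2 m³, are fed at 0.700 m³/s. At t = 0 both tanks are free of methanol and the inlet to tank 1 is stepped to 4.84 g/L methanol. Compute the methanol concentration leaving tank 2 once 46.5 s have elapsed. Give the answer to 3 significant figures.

2.87 g/L

Time constants: τᵢ = Vᵢ/Q for each well-mixed tank.
τ₁ = 12.7/0.700 = 18.143 s; τ₂ = 20.2/0.700 = 28.857 s.
Tank 1: C₁ = C_in(1 − e^(−t/τ₁)). Tank 2 (τ₁ ≠ τ₂): C₂ = C_in[1 − (τ₁ e^(−t/τ₁) − τ₂ e^(−t/τ₂))/(τ₁ − τ₂)].
At t = 46.5: e^(−t/τ₁) = 0.077074, e^(−t/τ₂) = 0.19961.
C₂ = 4.84·[1 − (18.143·0.077074 − 28.857·0.19961)/(-10.714)] = 4.84·0.59289 = 2.8696 g/L.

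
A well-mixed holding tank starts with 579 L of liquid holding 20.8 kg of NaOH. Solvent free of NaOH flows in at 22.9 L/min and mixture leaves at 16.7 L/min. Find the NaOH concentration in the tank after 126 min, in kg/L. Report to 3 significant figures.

Total volume: dV/dt = Q_in − Q_out = 6.2000 L/min, so V(t) = 579 + 6.2000 t and V(126) = 1360.2 L.
Species balance (pure solvent in): dm/dt = −Q_out · m/V(t).
dm/m = −Q_out dt/(V₀ + 6.2000 t); integrating gives ln(m/m₀) = −(Q_out/(Q_in−Q_out)) ln(V/V₀).
m = m₀ (V₀/V)^(Q_out/(Q_in−Q_out)) = 20.8 × (579/1360.2)^(2.6935) = 2.0843 kg.
C = m/V = 2.0843/1360.2 = 0.0015324 kg/L.

0.00153 kg/L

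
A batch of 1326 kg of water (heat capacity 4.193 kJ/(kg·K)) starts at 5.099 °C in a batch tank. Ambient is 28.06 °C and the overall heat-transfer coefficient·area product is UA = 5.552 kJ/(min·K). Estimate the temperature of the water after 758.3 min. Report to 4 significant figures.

17.29 °C

First-law balance (no shaft work): M c_p dT/dt = −UA(T − T_amb).
dT/dt = (T_ss − T)/τ with T_ss = T_amb = 28.0600 °C, τ = M c_p/UA = 1326·4.193/5.552 = 1001.43 min.
Solution: T(t) = T_ss + (T₀ − T_ss) e^(−t/τ).
T(758.3) = 28.0600 + (-22.9610)·0.468968 = 17.2920 °C.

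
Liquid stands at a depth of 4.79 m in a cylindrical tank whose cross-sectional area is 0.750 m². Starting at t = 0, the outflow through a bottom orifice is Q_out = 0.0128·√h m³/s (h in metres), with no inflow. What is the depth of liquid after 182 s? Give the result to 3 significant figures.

0.404 m

A dh/dt = −Q_out = −0.0128 √h.
∫ h^(−1/2) dh = −(0.0128/A) ∫ dt, giving 2√h = 2√h₀ − (0.0128/A) t.
√h = √4.79 − 0.0128·182/(2·0.750) = 2.1886 − 1.5531 = 0.63554.
h = 0.63554² = 0.40391 m.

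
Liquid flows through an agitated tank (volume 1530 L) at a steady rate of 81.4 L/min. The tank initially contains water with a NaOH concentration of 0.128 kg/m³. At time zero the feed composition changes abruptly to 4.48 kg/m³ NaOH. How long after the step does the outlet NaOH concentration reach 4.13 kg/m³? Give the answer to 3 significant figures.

47.4 min

Unsteady species balance (constant V, well mixed): V dC/dt = Q(C_in − C), so τ = V/Q = 18.796 min.
C(t) = C_in + (C₀ − C_in) e^(−t/τ). Set C = 4.13 and solve for t:
e^(−t/τ) = (C − C_in)/(C₀ − C_in) = (4.13 − 4.48)/(0.128 − 4.48) = 0.080423
t = −τ ln(…) = 18.796 × 2.5205 = 47.375 min.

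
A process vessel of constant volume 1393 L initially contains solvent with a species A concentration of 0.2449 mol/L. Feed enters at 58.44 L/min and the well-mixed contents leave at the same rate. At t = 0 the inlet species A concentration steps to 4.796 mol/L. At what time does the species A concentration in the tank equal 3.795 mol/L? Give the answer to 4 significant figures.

36.10 min

Species balance on the tank: V dC/dt = Q(C_in − C), so τ = V/Q = 23.8364 min.
C(t) = C_in + (C₀ − C_in) e^(−t/τ). Set C = 3.795 and solve for t:
e^(−t/τ) = (C − C_in)/(C₀ − C_in) = (3.795 − 4.796)/(0.2449 − 4.796) = 0.219947
t = −τ ln(…) = 23.8364 × 1.51437 = 36.0971 min.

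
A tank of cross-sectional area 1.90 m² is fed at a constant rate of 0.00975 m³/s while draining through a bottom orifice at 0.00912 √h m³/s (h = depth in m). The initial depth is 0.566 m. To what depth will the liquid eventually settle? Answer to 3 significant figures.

Mass balance (ρ constant): A dh/dt = Q_in − 0.00912 √h. At steady state dh/dt = 0:
Q_in = 0.00912 √h_ss ⇒ √h_ss = 0.00975/0.00912 = 1.0691.
h_ss = 1.0691² = 1.1429 m. (Since h₀ = 0.566 m < h_ss, the level will rise toward this value.)

1.14 m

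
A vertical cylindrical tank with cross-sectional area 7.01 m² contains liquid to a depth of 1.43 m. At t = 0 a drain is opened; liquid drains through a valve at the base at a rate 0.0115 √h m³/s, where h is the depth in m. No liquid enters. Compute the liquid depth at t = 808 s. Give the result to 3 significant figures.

0.284 m

With no inflow, A dh/dt = −0.0115 √h.
This is separable: 2 d(√h)/dt = −0.0115/A, so √h = √h₀ − (0.0115/(2A)) t.
√h = √1.43 − 0.0115·808/(2·7.01) = 1.1958 − 0.66277 = 0.53306.
h = 0.53306² = 0.28415 m.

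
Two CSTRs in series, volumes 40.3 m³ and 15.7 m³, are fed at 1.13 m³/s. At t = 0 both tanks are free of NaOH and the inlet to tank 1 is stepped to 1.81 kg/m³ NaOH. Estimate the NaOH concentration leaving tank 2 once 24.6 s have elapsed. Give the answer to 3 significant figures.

Time constants: τᵢ = Vᵢ/Q for each well-mixed tank.
τ₁ = 40.3/1.13 = 35.664 s; τ₂ = 15.7/1.13 = 13.894 s.
Solving the cascade with C₁(0)=C₂(0)=0 gives C₂(t) = C_in[1 − (τ₁ e^(−t/τ₁) − τ₂ e^(−t/τ₂))/(τ₁ − τ₂)].
At t = 24.6: e^(−t/τ₁) = 0.50169, e^(−t/τ₂) = 0.17024.
C₂ = 1.81·[1 − (35.664·0.50169 − 13.894·0.17024)/(21.770)] = 1.81·0.28678 = 0.51906 kg/m³.

0.519 kg/m³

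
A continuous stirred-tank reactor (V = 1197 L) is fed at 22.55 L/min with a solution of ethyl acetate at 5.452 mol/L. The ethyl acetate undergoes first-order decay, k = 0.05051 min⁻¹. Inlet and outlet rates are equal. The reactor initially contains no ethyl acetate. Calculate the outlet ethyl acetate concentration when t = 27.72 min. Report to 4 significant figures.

Accumulation = in − out − consumed: V dC/dt = Q C_in − Q C − k V C.
This is linear with rate a = Q/V + k = 0.0693488 min⁻¹.
C_ss = Q C_in/(Q + kV) = 1.48105 mol/L; C(t) = C_ss + (C₀ − C_ss) e^(−a t).
C(27.72) = 1.48105 + (-1.48105)·e^(−0.0693488·27.72) = 1.48105 + (-1.48105)·0.146263 = 1.26443 mol/L.

1.264 mol/L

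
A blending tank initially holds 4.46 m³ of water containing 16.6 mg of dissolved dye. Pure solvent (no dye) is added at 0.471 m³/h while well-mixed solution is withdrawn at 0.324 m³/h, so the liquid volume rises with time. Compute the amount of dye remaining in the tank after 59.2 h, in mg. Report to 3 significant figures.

Let m(t) be the amount of dye. Volume: V(t) = V₀ + (Q_in − Q_out) t = 4.46 + 0.14700 t; V(59.2) = 13.162 m³.
Solute balance: dm/dt = 0 − Q_out C = −Q_out m/V(t).
Separate: dm/m = −Q_out dt/V(t) ⇒ ln(m/m₀) = −(Q_out/(Q_in−Q_out)) ln(V/V₀).
m = m₀ (V₀/V)^(Q_out/(Q_in−Q_out)) = 16.6 × (4.46/13.162)^(2.2041) = 1.5282 mg.

1.53 mg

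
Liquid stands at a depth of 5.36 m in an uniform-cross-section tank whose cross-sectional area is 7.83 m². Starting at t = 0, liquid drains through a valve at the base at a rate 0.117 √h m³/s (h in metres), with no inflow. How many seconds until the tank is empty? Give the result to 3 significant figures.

With no inflow, A dh/dt = −0.117 √h.
Separate and integrate: 2(√h − √h₀) = −(0.117/A) t.
Tank is empty when √h = 0: t_empty = 2A√h₀/0.117.
t_empty = 2·7.83·√5.36/0.117 = 15.660·2.3152/0.117 = 309.88 s.

310 s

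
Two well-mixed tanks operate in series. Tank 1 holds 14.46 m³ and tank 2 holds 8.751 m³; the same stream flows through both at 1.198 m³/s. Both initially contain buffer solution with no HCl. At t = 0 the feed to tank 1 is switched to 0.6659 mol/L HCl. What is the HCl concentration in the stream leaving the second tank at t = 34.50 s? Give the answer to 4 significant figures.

Each tank obeys Vᵢ dCᵢ/dt = Q(Cᵢ₋₁ − Cᵢ), so τᵢ = Vᵢ/Q.
τ₁ = 14.46/1.198 = 12.0701 s; τ₂ = 8.751/1.198 = 7.30467 s.
Solving the cascade with C₁(0)=C₂(0)=0 gives C₂(t) = C_in[1 − (τ₁ e^(−t/τ₁) − τ₂ e^(−t/τ₂))/(τ₁ − τ₂)].
At t = 34.50: e^(−t/τ₁) = 0.0573663, e^(−t/τ₂) = 0.00888845.
C₂ = 0.6659·[1 − (12.0701·0.0573663 − 7.30467·0.00888845)/(4.76544)] = 0.6659·0.868325 = 0.578218 mol/L.

0.5782 mol/L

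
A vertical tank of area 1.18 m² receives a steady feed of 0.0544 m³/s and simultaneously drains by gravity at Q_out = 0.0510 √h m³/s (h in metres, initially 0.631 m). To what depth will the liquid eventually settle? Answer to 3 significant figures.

A dh/dt = Q_in − 0.0510 √h. Steady state requires inflow = outflow:
Q_in = 0.0510 √h_ss ⇒ √h_ss = 0.0544/0.0510 = 1.0667.
h_ss = 1.0667² = 1.1378 m. (Since h₀ = 0.631 m < h_ss, the level will rise toward this value.)

1.14 m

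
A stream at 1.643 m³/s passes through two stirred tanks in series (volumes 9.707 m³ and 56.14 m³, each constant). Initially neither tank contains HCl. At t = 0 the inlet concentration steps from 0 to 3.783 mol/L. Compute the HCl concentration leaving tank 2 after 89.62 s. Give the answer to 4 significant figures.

3.451 mol/L

Species balance on tank i: dCᵢ/dt = (Cᵢ₋₁ − Cᵢ)/τᵢ with τᵢ = Vᵢ/Q.
τ₁ = 9.707/1.643 = 5.90809 s; τ₂ = 56.14/1.643 = 34.1692 s.
Tank 1: C₁ = C_in(1 − e^(−t/τ₁)). Tank 2 (τ₁ ≠ τ₂): C₂ = C_in[1 − (τ₁ e^(−t/τ₁) − τ₂ e^(−t/τ₂))/(τ₁ − τ₂)].
At t = 89.62: e^(−t/τ₁) = 2.58333e-07, e^(−t/τ₂) = 0.0725971.
C₂ = 3.783·[1 − (5.90809·2.58333e-07 − 34.1692·0.0725971)/(-28.2611)] = 3.783·0.912226 = 3.45095 mol/L.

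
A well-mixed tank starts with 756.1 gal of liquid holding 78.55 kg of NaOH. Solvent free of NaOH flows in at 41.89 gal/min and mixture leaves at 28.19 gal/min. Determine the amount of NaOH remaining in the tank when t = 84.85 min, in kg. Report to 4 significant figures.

11.56 kg

Let m(t) be the amount of NaOH. Volume: V(t) = V₀ + (Q_in − Q_out) t = 756.1 + 13.7000 t; V(84.85) = 1918.55 gal.
Solute balance: dm/dt = 0 − Q_out C = −Q_out m/V(t).
Separate: dm/m = −Q_out dt/V(t) ⇒ ln(m/m₀) = −(Q_out/(Q_in−Q_out)) ln(V/V₀).
m = m₀ (V₀/V)^(Q_out/(Q_in−Q_out)) = 78.55 × (756.1/1918.55)^(2.05766) = 11.5622 kg.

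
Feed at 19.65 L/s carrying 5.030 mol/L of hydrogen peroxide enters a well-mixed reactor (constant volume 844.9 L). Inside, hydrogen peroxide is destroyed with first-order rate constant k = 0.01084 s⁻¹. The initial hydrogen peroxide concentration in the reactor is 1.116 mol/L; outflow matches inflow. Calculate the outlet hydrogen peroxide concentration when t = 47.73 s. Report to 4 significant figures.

2.976 mol/L

Species balance: V dC/dt = Q C_in − Q C − k V C.
This is linear with rate a = Q/V + k = 0.0340972 s⁻¹.
C_ss = Q C_in/(Q + kV) = 3.43089 mol/L; C(t) = C_ss + (C₀ − C_ss) e^(−a t).
C(47.73) = 3.43089 + (-2.31489)·e^(−0.0340972·47.73) = 3.43089 + (-2.31489)·0.196428 = 2.97618 mol/L.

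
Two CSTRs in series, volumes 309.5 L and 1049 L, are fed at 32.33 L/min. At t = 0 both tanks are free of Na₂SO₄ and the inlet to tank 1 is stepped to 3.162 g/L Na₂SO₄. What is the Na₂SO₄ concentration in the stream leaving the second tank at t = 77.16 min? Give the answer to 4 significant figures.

Time constants: τᵢ = Vᵢ/Q for each well-mixed tank.
τ₁ = 309.5/32.33 = 9.57315 min; τ₂ = 1049/32.33 = 32.4466 min.
Solving the cascade with C₁(0)=C₂(0)=0 gives C₂(t) = C_in[1 − (τ₁ e^(−t/τ₁) − τ₂ e^(−t/τ₂))/(τ₁ − τ₂)].
At t = 77.16: e^(−t/τ₁) = 0.000315914, e^(−t/τ₂) = 0.0927305.
C₂ = 3.162·[1 − (9.57315·0.000315914 − 32.4466·0.0927305)/(-22.8735)] = 3.162·0.868592 = 2.74649 g/L.

2.746 g/L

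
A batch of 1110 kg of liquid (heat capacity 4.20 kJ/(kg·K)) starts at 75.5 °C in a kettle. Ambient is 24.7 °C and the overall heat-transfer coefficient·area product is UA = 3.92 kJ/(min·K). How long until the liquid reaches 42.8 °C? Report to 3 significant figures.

Lumped-capacitance energy balance: M c_p dT/dt = UA(T_amb − T).
τ = M c_p/UA = 1189.3 min; T_ss = T_amb = 24.700 °C.
T(t) = T_ss + (T₀ − T_ss)e^(−t/τ); set T = 42.8:
t = −τ ln[(T − T_ss)/(T₀ − T_ss)] = −1189.3 · ln(0.35630) = 1227.3 min.

1230 min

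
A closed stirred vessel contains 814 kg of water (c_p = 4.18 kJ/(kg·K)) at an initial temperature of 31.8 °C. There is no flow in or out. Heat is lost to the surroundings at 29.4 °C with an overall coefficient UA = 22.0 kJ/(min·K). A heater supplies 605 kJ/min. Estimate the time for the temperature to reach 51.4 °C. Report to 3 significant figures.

Heat balance on the well-mixed liquid: M c_p dT/dt = −UA(T − T_amb) + Q̇.
τ = M c_p/UA = 154.66 min; T_ss = T_amb + Q̇/UA = 29.4 + 605/22.0 = 56.900 °C.
T(t) = T_ss + (T₀ − T_ss)e^(−t/τ); set T = 51.4:
t = −τ ln[(T − T_ss)/(T₀ − T_ss)] = −154.66 · ln(0.21912) = 234.79 min.

235 min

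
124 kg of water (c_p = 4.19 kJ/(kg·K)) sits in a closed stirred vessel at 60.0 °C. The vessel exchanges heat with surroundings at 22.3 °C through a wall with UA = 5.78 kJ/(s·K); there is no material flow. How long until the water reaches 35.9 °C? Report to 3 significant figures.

M c_p dT/dt = −UA(T − T_amb).
τ = M c_p/UA = 89.889 s; T_ss = T_amb = 22.300 °C.
T(t) = T_ss + (T₀ − T_ss)e^(−t/τ); set T = 35.9:
t = −τ ln[(T − T_ss)/(T₀ − T_ss)] = −89.889 · ln(0.36074) = 91.650 s.

91.7 s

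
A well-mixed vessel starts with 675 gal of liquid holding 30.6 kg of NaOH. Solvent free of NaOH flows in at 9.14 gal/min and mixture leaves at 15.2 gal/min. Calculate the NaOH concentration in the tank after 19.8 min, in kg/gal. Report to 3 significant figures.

Total volume: dV/dt = Q_in − Q_out = -6.0600 gal/min, so V(t) = 675 − 6.0600 t and V(19.8) = 555.01 gal.
No NaOH enters, so dm/dt = −Q_out · (m/V).
dm/m = −Q_out dt/(V₀ − 6.0600 t); integrating gives ln(m/m₀) = −(Q_out/(Q_in−Q_out)) ln(V/V₀).
m = m₀ (V₀/V)^(Q_out/(Q_in−Q_out)) = 30.6 × (675/555.01)^(-2.5083) = 18.729 kg.
C = m/V = 18.729/555.01 = 0.033745 kg/gal.

0.0337 kg/gal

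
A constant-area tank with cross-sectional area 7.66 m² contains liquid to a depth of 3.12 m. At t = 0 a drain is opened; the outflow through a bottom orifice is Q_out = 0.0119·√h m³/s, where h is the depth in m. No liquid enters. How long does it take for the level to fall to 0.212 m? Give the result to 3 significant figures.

1680 s

With no inflow, A dh/dt = −0.0119 √h.
This is separable: 2 d(√h)/dt = −0.0119/A, so √h = √h₀ − (0.0119/(2A)) t.
t = 2A(√h₀ − √h)/0.0119 = 2·7.66·(√3.12 − √0.212)/0.0119
  = 15.320 × (1.7664 − 0.46043) / 0.0119 = 1681.2 s.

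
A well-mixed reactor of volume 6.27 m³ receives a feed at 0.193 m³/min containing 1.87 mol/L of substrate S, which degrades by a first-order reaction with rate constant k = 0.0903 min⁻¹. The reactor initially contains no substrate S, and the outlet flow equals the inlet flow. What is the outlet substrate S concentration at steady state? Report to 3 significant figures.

V dC/dt = Q(C_in − C) − k V C.
At steady state: 0 = Q C_in − (Q + kV) C_ss, so C_ss = Q C_in/(Q + kV).
C_ss = 0.193·1.87/(0.193 + 0.0903·6.27) = 0.36091/0.75918 = 0.47539 mol/L.

0.475 mol/L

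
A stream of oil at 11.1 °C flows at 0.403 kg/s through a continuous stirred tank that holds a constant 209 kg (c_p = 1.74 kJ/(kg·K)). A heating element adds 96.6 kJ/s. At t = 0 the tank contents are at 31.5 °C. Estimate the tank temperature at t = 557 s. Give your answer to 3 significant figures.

Unsteady energy balance on the tank contents: M c_p dT/dt = ṁ c_p (T_in − T) + 96.6.
Rearrange: dT/dt = (T_ss − T)/τ with τ = M/ṁ = 518.61 s and T_ss = T_in + Q̇/(ṁ c_p) = 148.86 °C.
T approaches T_ss exponentially: T(t) = T_ss + (T₀ − T_ss) e^(−t/τ).
T(557) = 148.86 + (-117.36)·e^(−557/518.61) = 148.86 + (-117.36)·0.34163 = 108.77 °C.

109 °C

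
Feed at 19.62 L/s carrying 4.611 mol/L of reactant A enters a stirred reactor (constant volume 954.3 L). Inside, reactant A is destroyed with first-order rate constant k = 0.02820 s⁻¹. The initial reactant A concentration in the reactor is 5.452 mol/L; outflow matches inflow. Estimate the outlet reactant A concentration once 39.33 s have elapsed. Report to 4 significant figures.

Accumulation = in − out − consumed: V dC/dt = Q C_in − Q C − k V C.
dC/dt = (Q/V) C_in − (Q/V + k) C; effective rate a = Q/V + k = 0.0205596 + 0.02820 = 0.0487596 s⁻¹.
C_ss = Q C_in/(Q + kV) = 1.94424 mol/L; C(t) = C_ss + (C₀ − C_ss) e^(−a t).
C(39.33) = 1.94424 + (3.50776)·e^(−0.0487596·39.33) = 1.94424 + (3.50776)·0.146942 = 2.45968 mol/L.

2.460 mol/L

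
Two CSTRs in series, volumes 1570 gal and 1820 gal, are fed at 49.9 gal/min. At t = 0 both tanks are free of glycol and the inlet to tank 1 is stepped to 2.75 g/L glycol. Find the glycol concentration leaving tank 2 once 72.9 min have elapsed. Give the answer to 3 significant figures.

Time constants: τᵢ = Vᵢ/Q for each well-mixed tank.
τ₁ = 1570/49.9 = 31.463 min; τ₂ = 1820/49.9 = 36.473 min.
Solving the cascade with C₁(0)=C₂(0)=0 gives C₂(t) = C_in[1 − (τ₁ e^(−t/τ₁) − τ₂ e^(−t/τ₂))/(τ₁ − τ₂)].
At t = 72.9: e^(−t/τ₁) = 0.098568, e^(−t/τ₂) = 0.13551.
C₂ = 2.75·[1 − (31.463·0.098568 − 36.473·0.13551)/(-5.0100)] = 2.75·0.63252 = 1.7394 g/L.

1.74 g/L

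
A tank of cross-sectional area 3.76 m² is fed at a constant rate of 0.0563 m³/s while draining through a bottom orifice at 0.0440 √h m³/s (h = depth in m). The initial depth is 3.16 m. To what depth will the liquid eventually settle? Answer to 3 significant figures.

1.64 m

Level balance: A dh/dt = 0.0563 − 0.0440 √h. Setting dh/dt = 0:
Q_in = 0.0440 √h_ss ⇒ √h_ss = 0.0563/0.0440 = 1.2795.
h_ss = 1.2795² = 1.6372 m. (Since h₀ = 3.16 m > h_ss, the level will fall toward this value.)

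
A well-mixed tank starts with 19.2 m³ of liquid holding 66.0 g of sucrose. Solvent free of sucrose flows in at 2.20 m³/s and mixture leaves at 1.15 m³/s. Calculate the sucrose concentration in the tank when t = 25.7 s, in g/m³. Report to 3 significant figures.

0.546 g/m³

Let m(t) be the amount of sucrose. Volume: V(t) = V₀ + (Q_in − Q_out) t = 19.2 + 1.0500 t; V(25.7) = 46.185 m³.
No sucrose enters, so dm/dt = −Q_out · (m/V).
dm/m = −Q_out dt/(V₀ + 1.0500 t); integrating gives ln(m/m₀) = −(Q_out/(Q_in−Q_out)) ln(V/V₀).
m = m₀ (V₀/V)^(Q_out/(Q_in−Q_out)) = 66.0 × (19.2/46.185)^(1.0952) = 25.237 g.
C = m/V = 25.237/46.185 = 0.54644 g/m³.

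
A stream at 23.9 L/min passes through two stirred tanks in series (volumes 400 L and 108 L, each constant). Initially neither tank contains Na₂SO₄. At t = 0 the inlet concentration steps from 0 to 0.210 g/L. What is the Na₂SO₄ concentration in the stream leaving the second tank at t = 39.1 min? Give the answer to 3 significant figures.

0.182 g/L

Each tank obeys Vᵢ dCᵢ/dt = Q(Cᵢ₋₁ − Cᵢ), so τᵢ = Vᵢ/Q.
τ₁ = 400/23.9 = 16.736 min; τ₂ = 108/23.9 = 4.5188 min.
Tank 1: C₁ = C_in(1 − e^(−t/τ₁)). Tank 2 (τ₁ ≠ τ₂): C₂ = C_in[1 − (τ₁ e^(−t/τ₁) − τ₂ e^(−t/τ₂))/(τ₁ − τ₂)].
At t = 39.1: e^(−t/τ₁) = 0.096692, e^(−t/τ₂) = 0.00017466.
C₂ = 0.210·[1 − (16.736·0.096692 − 4.5188·0.00017466)/(12.218)] = 0.210·0.86761 = 0.18220 g/L.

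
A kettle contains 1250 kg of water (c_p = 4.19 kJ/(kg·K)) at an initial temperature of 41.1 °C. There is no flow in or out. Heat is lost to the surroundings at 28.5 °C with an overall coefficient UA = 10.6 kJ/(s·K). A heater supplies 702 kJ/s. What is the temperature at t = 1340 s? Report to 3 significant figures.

91.2 °C

Heat balance on the well-mixed liquid: M c_p dT/dt = −UA(T − T_amb) + Q̇.
dT/dt = (T_ss − T)/τ with T_ss = T_amb + Q̇/UA = 28.5 + 702/10.6 = 94.726 °C, τ = M c_p/UA = 1250·4.19/10.6 = 494.10 s.
Solution: T(t) = T_ss + (T₀ − T_ss) e^(−t/τ).
T(1340) = 94.726 + (-53.626)·0.066405 = 91.165 °C.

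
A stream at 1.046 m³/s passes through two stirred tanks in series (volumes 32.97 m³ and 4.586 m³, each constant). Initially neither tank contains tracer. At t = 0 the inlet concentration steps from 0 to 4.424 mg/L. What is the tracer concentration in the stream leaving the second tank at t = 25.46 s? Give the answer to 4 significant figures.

Species balance on tank i: dCᵢ/dt = (Cᵢ₋₁ − Cᵢ)/τᵢ with τᵢ = Vᵢ/Q.
τ₁ = 32.97/1.046 = 31.5201 s; τ₂ = 4.586/1.046 = 4.38432 s.
Solving the cascade with C₁(0)=C₂(0)=0 gives C₂(t) = C_in[1 − (τ₁ e^(−t/τ₁) − τ₂ e^(−t/τ₂))/(τ₁ − τ₂)].
At t = 25.46: e^(−t/τ₁) = 0.445865, e^(−t/τ₂) = 0.00300627.
C₂ = 4.424·[1 − (31.5201·0.445865 − 4.38432·0.00300627)/(27.1358)] = 4.424·0.482582 = 2.13494 mg/L.

2.135 mg/L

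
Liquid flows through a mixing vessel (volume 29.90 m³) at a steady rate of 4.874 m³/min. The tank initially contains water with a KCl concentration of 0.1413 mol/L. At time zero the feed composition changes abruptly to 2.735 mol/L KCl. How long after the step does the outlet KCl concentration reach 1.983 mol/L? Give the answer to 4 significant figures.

Accumulation = in − out for the solute gives V dC/dt = Q(C_in − C), so τ = V/Q = 6.13459 min.
C(t) = C_in + (C₀ − C_in) e^(−t/τ). Set C = 1.983 and solve for t:
e^(−t/τ) = (C − C_in)/(C₀ − C_in) = (1.983 − 2.735)/(0.1413 − 2.735) = 0.289933
t = −τ ln(…) = 6.13459 × 1.23810 = 7.59526 min.

7.595 min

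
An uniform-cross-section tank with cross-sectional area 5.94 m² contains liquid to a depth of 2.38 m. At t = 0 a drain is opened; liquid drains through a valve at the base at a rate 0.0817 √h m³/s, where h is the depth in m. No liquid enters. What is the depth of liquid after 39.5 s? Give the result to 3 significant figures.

A dh/dt = −Q_out = −0.0817 √h.
This is separable: 2 d(√h)/dt = −0.0817/A, so √h = √h₀ − (0.0817/(2A)) t.
√h = √2.38 − 0.0817·39.5/(2·5.94) = 1.5427 − 0.27165 = 1.2711.
h = 1.2711² = 1.6156 m.

1.62 m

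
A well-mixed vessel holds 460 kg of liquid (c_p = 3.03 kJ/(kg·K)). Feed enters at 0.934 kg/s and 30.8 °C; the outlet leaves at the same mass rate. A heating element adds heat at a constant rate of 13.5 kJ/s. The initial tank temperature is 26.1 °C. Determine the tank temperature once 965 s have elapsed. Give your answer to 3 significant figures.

34.2 °C

Unsteady energy balance on the tank contents: M c_p dT/dt = ṁ c_p (T_in − T) + 13.5.
τ = M/ṁ = 492.51 s; T_ss = T_in + Q̇/(ṁ c_p) = 30.8 + 13.5/(0.934·3.03) = 35.570 °C.
Solution: T(t) = T_ss + (T₀ − T_ss) e^(−t/τ).
T(965) = 35.570 + (-9.4703)·e^(−965/492.51) = 35.570 + (-9.4703)·0.14095 = 34.235 °C.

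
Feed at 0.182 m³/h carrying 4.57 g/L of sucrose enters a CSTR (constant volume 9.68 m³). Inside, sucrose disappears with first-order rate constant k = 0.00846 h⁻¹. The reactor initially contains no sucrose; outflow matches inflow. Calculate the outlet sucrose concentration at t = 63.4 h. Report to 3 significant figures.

V dC/dt = Q(C_in − C) − k V C.
This is linear with rate a = Q/V + k = 0.027262 h⁻¹.
C_ss = Q C_in/(Q + kV) = 3.1518 g/L; C(t) = C_ss + (C₀ − C_ss) e^(−a t).
C(63.4) = 3.1518 + (-3.1518)·e^(−0.027262·63.4) = 3.1518 + (-3.1518)·0.17757 = 2.5921 g/L.

2.59 g/L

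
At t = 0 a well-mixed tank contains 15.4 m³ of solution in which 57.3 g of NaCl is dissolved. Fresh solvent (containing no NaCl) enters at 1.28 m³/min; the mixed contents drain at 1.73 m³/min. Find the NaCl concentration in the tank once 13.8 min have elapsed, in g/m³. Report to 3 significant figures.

0.857 g/m³

Total volume: dV/dt = Q_in − Q_out = -0.45000 m³/min, so V(t) = 15.4 − 0.45000 t and V(13.8) = 9.1900 m³.
Solute balance: dm/dt = 0 − Q_out C = −Q_out m/V(t).
Separate: dm/m = −Q_out dt/V(t) ⇒ ln(m/m₀) = −(Q_out/(Q_in−Q_out)) ln(V/V₀).
m = m₀ (V₀/V)^(Q_out/(Q_in−Q_out)) = 57.3 × (15.4/9.1900)^(-3.8444) = 7.8743 g.
C = m/V = 7.8743/9.1900 = 0.85683 g/m³.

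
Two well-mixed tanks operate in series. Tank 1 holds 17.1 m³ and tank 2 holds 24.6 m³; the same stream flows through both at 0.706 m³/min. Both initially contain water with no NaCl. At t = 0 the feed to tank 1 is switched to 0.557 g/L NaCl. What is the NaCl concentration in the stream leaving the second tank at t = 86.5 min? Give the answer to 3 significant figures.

Time constants: τᵢ = Vᵢ/Q for each well-mixed tank.
τ₁ = 17.1/0.706 = 24.221 min; τ₂ = 24.6/0.706 = 34.844 min.
Tank 1: C₁ = C_in(1 − e^(−t/τ₁)). Tank 2 (τ₁ ≠ τ₂): C₂ = C_in[1 − (τ₁ e^(−t/τ₁) − τ₂ e^(−t/τ₂))/(τ₁ − τ₂)].
At t = 86.5: e^(−t/τ₁) = 0.028120, e^(−t/τ₂) = 0.083536.
C₂ = 0.557·[1 − (24.221·0.028120 − 34.844·0.083536)/(-10.623)] = 0.557·0.79012 = 0.44009 g/L.

0.440 g/L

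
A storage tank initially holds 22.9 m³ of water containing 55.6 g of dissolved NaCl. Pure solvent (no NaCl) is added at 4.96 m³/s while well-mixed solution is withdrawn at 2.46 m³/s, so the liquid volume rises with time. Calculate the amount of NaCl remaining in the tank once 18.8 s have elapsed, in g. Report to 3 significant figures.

Total volume: dV/dt = Q_in − Q_out = 2.5000 m³/s, so V(t) = 22.9 + 2.5000 t and V(18.8) = 69.900 m³.
Solute balance: dm/dt = 0 − Q_out C = −Q_out m/V(t).
Separate: dm/m = −Q_out dt/V(t) ⇒ ln(m/m₀) = −(Q_out/(Q_in−Q_out)) ln(V/V₀).
m = m₀ (V₀/V)^(Q_out/(Q_in−Q_out)) = 55.6 × (22.9/69.900)^(0.98400) = 18.543 g.

18.5 g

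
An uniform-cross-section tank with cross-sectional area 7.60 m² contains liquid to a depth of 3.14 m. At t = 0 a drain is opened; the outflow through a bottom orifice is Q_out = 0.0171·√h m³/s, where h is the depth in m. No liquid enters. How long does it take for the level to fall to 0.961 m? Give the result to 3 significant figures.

704 s

Accumulation of liquid (constant cross-section A): A dh/dt = −0.0171 √h.
∫ h^(−1/2) dh = −(0.0171/A) ∫ dt, giving 2√h = 2√h₀ − (0.0171/A) t.
t = 2A(√h₀ − √h)/0.0171 = 2·7.60·(√3.14 − √0.961)/0.0171
  = 15.200 × (1.7720 − 0.98031) / 0.0171 = 703.73 s.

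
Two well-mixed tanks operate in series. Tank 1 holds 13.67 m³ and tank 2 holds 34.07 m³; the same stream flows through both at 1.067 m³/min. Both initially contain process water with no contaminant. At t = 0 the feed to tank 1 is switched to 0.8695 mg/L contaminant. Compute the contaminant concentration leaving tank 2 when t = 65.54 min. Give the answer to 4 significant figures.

Each tank obeys Vᵢ dCᵢ/dt = Q(Cᵢ₋₁ − Cᵢ), so τᵢ = Vᵢ/Q.
τ₁ = 13.67/1.067 = 12.8116 min; τ₂ = 34.07/1.067 = 31.9306 min.
Tank 1: C₁ = C_in(1 − e^(−t/τ₁)). Tank 2 (τ₁ ≠ τ₂): C₂ = C_in[1 − (τ₁ e^(−t/τ₁) − τ₂ e^(−t/τ₂))/(τ₁ − τ₂)].
At t = 65.54: e^(−t/τ₁) = 0.00600197, e^(−t/τ₂) = 0.128404.
C₂ = 0.8695·[1 − (12.8116·0.00600197 − 31.9306·0.128404)/(-19.1190)] = 0.8695·0.789575 = 0.686535 mg/L.

0.6865 mg/L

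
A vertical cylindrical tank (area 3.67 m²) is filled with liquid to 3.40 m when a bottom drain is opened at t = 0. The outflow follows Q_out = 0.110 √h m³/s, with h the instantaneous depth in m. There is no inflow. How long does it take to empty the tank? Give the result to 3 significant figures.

Mass balance (ρ constant): A dh/dt = −0.110 √h.
∫ h^(−1/2) dh = −(0.110/A) ∫ dt, giving 2√h = 2√h₀ − (0.110/A) t.
Set h = 0: 2√h₀ = (0.110/A) t_empty ⇒ t_empty = 2A√h₀/0.110.
t_empty = 2·3.67·√3.40/0.110 = 7.3400·1.8439/0.110 = 123.04 s.

123 s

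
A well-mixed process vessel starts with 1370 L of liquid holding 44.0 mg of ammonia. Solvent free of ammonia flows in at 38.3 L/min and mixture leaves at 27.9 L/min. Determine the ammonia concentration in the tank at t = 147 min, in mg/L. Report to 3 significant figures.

0.00203 mg/L

Total volume: dV/dt = Q_in − Q_out = 10.400 L/min, so V(t) = 1370 + 10.400 t and V(147) = 2898.8 L.
Species balance (pure solvent in): dm/dt = −Q_out · m/V(t).
Separate: dm/m = −Q_out dt/V(t) ⇒ ln(m/m₀) = −(Q_out/(Q_in−Q_out)) ln(V/V₀).
m = m₀ (V₀/V)^(Q_out/(Q_in−Q_out)) = 44.0 × (1370/2898.8)^(2.6827) = 5.8917 mg.
C = m/V = 5.8917/2898.8 = 0.0020325 mg/L.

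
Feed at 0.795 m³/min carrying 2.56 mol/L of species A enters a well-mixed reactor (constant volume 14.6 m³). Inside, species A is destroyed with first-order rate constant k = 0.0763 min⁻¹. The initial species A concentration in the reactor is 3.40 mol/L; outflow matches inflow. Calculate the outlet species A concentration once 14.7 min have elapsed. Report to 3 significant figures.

V dC/dt = Q(C_in − C) − k V C.
dC/dt = (Q/V) C_in − (Q/V + k) C; effective rate a = Q/V + k = 0.054452 + 0.0763 = 0.13075 min⁻¹.
C_ss = Q C_in/(Q + kV) = 1.0661 mol/L; C(t) = C_ss + (C₀ − C_ss) e^(−a t).
C(14.7) = 1.0661 + (2.3339)·e^(−0.13075·14.7) = 1.0661 + (2.3339)·0.14631 = 1.4076 mol/L.

1.41 mol/L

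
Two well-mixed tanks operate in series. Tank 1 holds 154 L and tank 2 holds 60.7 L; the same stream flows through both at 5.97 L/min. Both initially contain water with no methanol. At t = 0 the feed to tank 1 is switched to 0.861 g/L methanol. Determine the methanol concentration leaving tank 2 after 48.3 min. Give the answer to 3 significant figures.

Time constants: τᵢ = Vᵢ/Q for each well-mixed tank.
τ₁ = 154/5.97 = 25.796 min; τ₂ = 60.7/5.97 = 10.168 min.
Tank 1: C₁ = C_in(1 − e^(−t/τ₁)). Tank 2 (τ₁ ≠ τ₂): C₂ = C_in[1 − (τ₁ e^(−t/τ₁) − τ₂ e^(−t/τ₂))/(τ₁ − τ₂)].
At t = 48.3: e^(−t/τ₁) = 0.15375, e^(−t/τ₂) = 0.0086480.
C₂ = 0.861·[1 − (25.796·0.15375 − 10.168·0.0086480)/(15.628)] = 0.861·0.75184 = 0.64734 g/L.

0.647 g/L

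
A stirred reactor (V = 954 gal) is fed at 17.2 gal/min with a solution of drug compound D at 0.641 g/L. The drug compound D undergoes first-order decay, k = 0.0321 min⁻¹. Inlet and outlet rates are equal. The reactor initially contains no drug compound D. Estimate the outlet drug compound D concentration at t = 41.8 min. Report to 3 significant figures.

0.202 g/L

Accumulation = in − out − consumed: V dC/dt = Q C_in − Q C − k V C.
This is linear with rate a = Q/V + k = 0.050129 min⁻¹.
C_ss = Q C_in/(Q + kV) = 0.23054 g/L; C(t) = C_ss + (C₀ − C_ss) e^(−a t).
C(41.8) = 0.23054 + (-0.23054)·e^(−0.050129·41.8) = 0.23054 + (-0.23054)·0.12302 = 0.20218 g/L.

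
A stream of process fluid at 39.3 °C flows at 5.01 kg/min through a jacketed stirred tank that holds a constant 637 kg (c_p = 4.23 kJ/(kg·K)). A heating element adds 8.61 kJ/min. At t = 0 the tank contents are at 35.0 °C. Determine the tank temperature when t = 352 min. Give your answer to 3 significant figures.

M c_p dT/dt = ṁ c_p (T_in − T) + Q̇.
τ = M/ṁ = 127.15 min; T_ss = T_in + Q̇/(ṁ c_p) = 39.3 + 8.61/(5.01·4.23) = 39.706 °C.
This is linear first-order; T(t) = T_ss + (T₀ − T_ss) e^(−t/τ).
T(352) = 39.706 + (-4.7063)·e^(−352/127.15) = 39.706 + (-4.7063)·0.062757 = 39.411 °C.

39.4 °C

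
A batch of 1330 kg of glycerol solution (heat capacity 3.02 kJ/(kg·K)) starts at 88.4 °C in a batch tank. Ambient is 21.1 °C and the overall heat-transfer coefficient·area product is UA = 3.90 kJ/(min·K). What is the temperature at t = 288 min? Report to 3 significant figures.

72.0 °C

Lumped-capacitance energy balance: M c_p dT/dt = UA(T_amb − T).
dT/dt = (T_ss − T)/τ with T_ss = T_amb = 21.100 °C, τ = M c_p/UA = 1330·3.02/3.90 = 1029.9 min.
Solution: T(t) = T_ss + (T₀ − T_ss) e^(−t/τ).
T(288) = 21.100 + (67.300)·0.75606 = 71.983 °C.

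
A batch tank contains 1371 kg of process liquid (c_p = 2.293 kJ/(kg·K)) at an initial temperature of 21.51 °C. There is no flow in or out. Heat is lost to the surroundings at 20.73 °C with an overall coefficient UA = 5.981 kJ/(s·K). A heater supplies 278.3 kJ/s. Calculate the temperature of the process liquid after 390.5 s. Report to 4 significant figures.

45.50 °C

M c_p dT/dt = −UA(T − T_amb) + Q̇.
dT/dt = (T_ss − T)/τ with T_ss = T_amb + Q̇/UA = 20.73 + 278.3/5.981 = 67.2607 °C, τ = M c_p/UA = 1371·2.293/5.981 = 525.615 s.
T approaches T_ss exponentially: T(t) = T_ss + (T₀ − T_ss) e^(−t/τ).
T(390.5) = 67.2607 + (-45.7507)·0.475714 = 45.4965 °C.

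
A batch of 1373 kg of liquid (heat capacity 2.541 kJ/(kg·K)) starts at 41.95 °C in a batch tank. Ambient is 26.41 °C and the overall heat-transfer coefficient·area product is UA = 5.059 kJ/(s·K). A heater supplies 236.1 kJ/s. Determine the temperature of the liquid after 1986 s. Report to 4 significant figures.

71.33 °C

M c_p dT/dt = −UA(T − T_amb) + Q̇.
dT/dt = (T_ss − T)/τ with T_ss = T_amb + Q̇/UA = 26.41 + 236.1/5.059 = 73.0793 °C, τ = M c_p/UA = 1373·2.541/5.059 = 689.621 s.
This is linear first-order; T(t) = T_ss + (T₀ − T_ss) e^(−t/τ).
T(1986) = 73.0793 + (-31.1293)·0.0561436 = 71.3316 °C.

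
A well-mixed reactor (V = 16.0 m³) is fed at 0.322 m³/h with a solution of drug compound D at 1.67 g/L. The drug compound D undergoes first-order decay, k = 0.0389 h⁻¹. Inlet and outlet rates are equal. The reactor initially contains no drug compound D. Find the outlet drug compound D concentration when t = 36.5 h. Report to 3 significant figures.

V dC/dt = Q(C_in − C) − k V C.
This is linear with rate a = Q/V + k = 0.059025 h⁻¹.
C_ss = Q C_in/(Q + kV) = 0.56940 g/L; C(t) = C_ss + (C₀ − C_ss) e^(−a t).
C(36.5) = 0.56940 + (-0.56940)·e^(−0.059025·36.5) = 0.56940 + (-0.56940)·0.11597 = 0.50336 g/L.

0.503 g/L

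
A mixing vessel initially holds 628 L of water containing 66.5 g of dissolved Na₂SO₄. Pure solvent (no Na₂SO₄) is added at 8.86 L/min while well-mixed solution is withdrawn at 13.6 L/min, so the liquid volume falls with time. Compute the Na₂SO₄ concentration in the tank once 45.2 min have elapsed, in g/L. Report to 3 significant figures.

Let m(t) be the amount of Na₂SO₄. Volume: V(t) = V₀ + (Q_in − Q_out) t = 628 − 4.7400 t; V(45.2) = 413.75 L.
Solute balance: dm/dt = 0 − Q_out C = −Q_out m/V(t).
Separate: dm/m = −Q_out dt/V(t) ⇒ ln(m/m₀) = −(Q_out/(Q_in−Q_out)) ln(V/V₀).
m = m₀ (V₀/V)^(Q_out/(Q_in−Q_out)) = 66.5 × (628/413.75)^(-2.8692) = 20.085 g.
C = m/V = 20.085/413.75 = 0.048543 g/L.

0.0485 g/L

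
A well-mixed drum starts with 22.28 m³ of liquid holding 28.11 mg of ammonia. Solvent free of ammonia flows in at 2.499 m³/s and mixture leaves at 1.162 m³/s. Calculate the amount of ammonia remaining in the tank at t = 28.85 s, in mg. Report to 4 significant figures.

11.74 mg

Let m(t) be the amount of ammonia. Volume: V(t) = V₀ + (Q_in − Q_out) t = 22.28 + 1.33700 t; V(28.85) = 60.8525 m³.
Solute balance: dm/dt = 0 − Q_out C = −Q_out m/V(t).
dm/m = −Q_out dt/(V₀ + 1.33700 t); integrating gives ln(m/m₀) = −(Q_out/(Q_in−Q_out)) ln(V/V₀).
m = m₀ (V₀/V)^(Q_out/(Q_in−Q_out)) = 28.11 × (22.28/60.8525)^(0.869110) = 11.7385 mg.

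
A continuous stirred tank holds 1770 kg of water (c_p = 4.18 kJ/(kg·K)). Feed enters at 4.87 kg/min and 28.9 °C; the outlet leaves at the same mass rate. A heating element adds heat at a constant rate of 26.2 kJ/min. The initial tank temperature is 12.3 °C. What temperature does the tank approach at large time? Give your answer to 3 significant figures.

30.2 °C

Heat balance on the well-mixed liquid: M c_p dT/dt = ṁ c_p (T_in − T) + 26.2.
At steady state dT/dt = 0 ⇒ T_ss = T_in + Q̇/(ṁ c_p) = 28.9 + 26.2/(4.87·4.18) = 30.187 °C.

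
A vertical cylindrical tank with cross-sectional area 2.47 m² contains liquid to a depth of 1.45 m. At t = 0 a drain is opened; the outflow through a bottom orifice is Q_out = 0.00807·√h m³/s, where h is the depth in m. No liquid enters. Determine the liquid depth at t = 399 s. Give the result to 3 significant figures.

Mass balance (ρ constant): A dh/dt = −0.00807 √h.
Separate and integrate: 2(√h − √h₀) = −(0.00807/A) t.
√h = √1.45 − 0.00807·399/(2·2.47) = 1.2042 − 0.65181 = 0.55235.
h = 0.55235² = 0.30509 m.

0.305 m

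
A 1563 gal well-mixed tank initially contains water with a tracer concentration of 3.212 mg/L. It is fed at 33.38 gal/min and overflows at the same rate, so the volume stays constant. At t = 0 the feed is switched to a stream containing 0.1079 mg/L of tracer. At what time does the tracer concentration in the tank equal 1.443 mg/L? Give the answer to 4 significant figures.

Species balance on the tank: V dC/dt = Q(C_in − C), so τ = V/Q = 46.8244 min.
C(t) = C_in + (C₀ − C_in) e^(−t/τ). Set C = 1.443 and solve for t:
e^(−t/τ) = (C − C_in)/(C₀ − C_in) = (1.443 − 0.1079)/(3.212 − 0.1079) = 0.430109
t = −τ ln(…) = 46.8244 × 0.843718 = 39.5066 min.

39.51 min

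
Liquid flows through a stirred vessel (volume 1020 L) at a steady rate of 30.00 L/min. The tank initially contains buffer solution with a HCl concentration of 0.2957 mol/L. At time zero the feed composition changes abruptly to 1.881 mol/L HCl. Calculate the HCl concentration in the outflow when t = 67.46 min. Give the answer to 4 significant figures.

Accumulation = in − out for the solute gives V dC/dt = Q(C_in − C).
Time constant τ = V/Q = 1020/30.00 = 34.0000 min.
Integrating: C(t) = C_in + (C₀ − C_in) e^(−t/τ).
C(67.46) = 1.881 + (0.2957 − 1.881)·e^(−67.46/34.0000) = 1.881 + (-1.58530)·0.137502 = 1.66302 mol/L.

1.663 mol/L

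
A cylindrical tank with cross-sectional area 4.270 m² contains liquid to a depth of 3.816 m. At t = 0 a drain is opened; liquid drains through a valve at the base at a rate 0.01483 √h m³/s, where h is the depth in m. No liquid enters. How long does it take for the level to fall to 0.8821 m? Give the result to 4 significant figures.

584.1 s

With no inflow, A dh/dt = −0.01483 √h.
Separate and integrate: 2(√h − √h₀) = −(0.01483/A) t.
t = 2A(√h₀ − √h)/0.01483 = 2·4.270·(√3.816 − √0.8821)/0.01483
  = 8.54000 × (1.95346 − 0.939202) / 0.01483 = 584.070 s.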